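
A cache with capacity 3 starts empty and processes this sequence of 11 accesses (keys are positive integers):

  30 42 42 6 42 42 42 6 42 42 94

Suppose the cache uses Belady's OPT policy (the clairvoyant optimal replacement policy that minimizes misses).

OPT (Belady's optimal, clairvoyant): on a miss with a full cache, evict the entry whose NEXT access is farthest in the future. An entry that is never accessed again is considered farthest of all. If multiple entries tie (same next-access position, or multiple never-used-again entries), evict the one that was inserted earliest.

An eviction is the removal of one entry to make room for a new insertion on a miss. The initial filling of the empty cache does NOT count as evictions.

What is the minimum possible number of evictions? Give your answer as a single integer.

OPT (Belady) simulation (capacity=3):
  1. access 30: MISS. Cache: [30]
  2. access 42: MISS. Cache: [30 42]
  3. access 42: HIT. Next use of 42: step 5. Cache: [30 42]
  4. access 6: MISS. Cache: [30 42 6]
  5. access 42: HIT. Next use of 42: step 6. Cache: [30 42 6]
  6. access 42: HIT. Next use of 42: step 7. Cache: [30 42 6]
  7. access 42: HIT. Next use of 42: step 9. Cache: [30 42 6]
  8. access 6: HIT. Next use of 6: never. Cache: [30 42 6]
  9. access 42: HIT. Next use of 42: step 10. Cache: [30 42 6]
  10. access 42: HIT. Next use of 42: never. Cache: [30 42 6]
  11. access 94: MISS, evict 30 (next use: never). Cache: [42 6 94]
Total: 7 hits, 4 misses, 1 evictions

Answer: 1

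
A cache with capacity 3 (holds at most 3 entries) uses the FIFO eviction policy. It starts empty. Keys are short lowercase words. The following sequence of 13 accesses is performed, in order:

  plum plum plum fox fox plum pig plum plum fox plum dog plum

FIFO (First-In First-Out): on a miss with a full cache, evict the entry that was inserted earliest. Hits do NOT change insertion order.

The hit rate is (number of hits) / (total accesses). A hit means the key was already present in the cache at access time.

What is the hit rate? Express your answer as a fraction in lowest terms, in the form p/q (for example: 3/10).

FIFO simulation (capacity=3):
  1. access plum: MISS. Cache (old->new): [plum]
  2. access plum: HIT. Cache (old->new): [plum]
  3. access plum: HIT. Cache (old->new): [plum]
  4. access fox: MISS. Cache (old->new): [plum fox]
  5. access fox: HIT. Cache (old->new): [plum fox]
  6. access plum: HIT. Cache (old->new): [plum fox]
  7. access pig: MISS. Cache (old->new): [plum fox pig]
  8. access plum: HIT. Cache (old->new): [plum fox pig]
  9. access plum: HIT. Cache (old->new): [plum fox pig]
  10. access fox: HIT. Cache (old->new): [plum fox pig]
  11. access plum: HIT. Cache (old->new): [plum fox pig]
  12. access dog: MISS, evict plum. Cache (old->new): [fox pig dog]
  13. access plum: MISS, evict fox. Cache (old->new): [pig dog plum]
Total: 8 hits, 5 misses, 2 evictions

Hit rate = 8/13

Answer: 8/13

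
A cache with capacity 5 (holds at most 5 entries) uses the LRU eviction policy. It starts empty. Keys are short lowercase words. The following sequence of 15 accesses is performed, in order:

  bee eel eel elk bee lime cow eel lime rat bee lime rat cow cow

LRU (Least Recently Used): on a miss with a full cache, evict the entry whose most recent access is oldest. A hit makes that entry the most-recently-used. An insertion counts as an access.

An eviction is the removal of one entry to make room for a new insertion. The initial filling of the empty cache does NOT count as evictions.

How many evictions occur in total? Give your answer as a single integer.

Answer: 1

Derivation:
LRU simulation (capacity=5):
  1. access bee: MISS. Cache (LRU->MRU): [bee]
  2. access eel: MISS. Cache (LRU->MRU): [bee eel]
  3. access eel: HIT. Cache (LRU->MRU): [bee eel]
  4. access elk: MISS. Cache (LRU->MRU): [bee eel elk]
  5. access bee: HIT. Cache (LRU->MRU): [eel elk bee]
  6. access lime: MISS. Cache (LRU->MRU): [eel elk bee lime]
  7. access cow: MISS. Cache (LRU->MRU): [eel elk bee lime cow]
  8. access eel: HIT. Cache (LRU->MRU): [elk bee lime cow eel]
  9. access lime: HIT. Cache (LRU->MRU): [elk bee cow eel lime]
  10. access rat: MISS, evict elk. Cache (LRU->MRU): [bee cow eel lime rat]
  11. access bee: HIT. Cache (LRU->MRU): [cow eel lime rat bee]
  12. access lime: HIT. Cache (LRU->MRU): [cow eel rat bee lime]
  13. access rat: HIT. Cache (LRU->MRU): [cow eel bee lime rat]
  14. access cow: HIT. Cache (LRU->MRU): [eel bee lime rat cow]
  15. access cow: HIT. Cache (LRU->MRU): [eel bee lime rat cow]
Total: 9 hits, 6 misses, 1 evictions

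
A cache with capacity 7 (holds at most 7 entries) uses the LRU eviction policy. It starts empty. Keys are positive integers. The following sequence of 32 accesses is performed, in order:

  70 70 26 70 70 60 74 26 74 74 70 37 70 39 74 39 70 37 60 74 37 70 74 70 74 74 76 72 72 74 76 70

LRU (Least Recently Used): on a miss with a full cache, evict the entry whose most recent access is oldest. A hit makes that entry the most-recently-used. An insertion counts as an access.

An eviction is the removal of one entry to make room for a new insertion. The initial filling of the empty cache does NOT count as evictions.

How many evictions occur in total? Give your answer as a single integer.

LRU simulation (capacity=7):
  1. access 70: MISS. Cache (LRU->MRU): [70]
  2. access 70: HIT. Cache (LRU->MRU): [70]
  3. access 26: MISS. Cache (LRU->MRU): [70 26]
  4. access 70: HIT. Cache (LRU->MRU): [26 70]
  5. access 70: HIT. Cache (LRU->MRU): [26 70]
  6. access 60: MISS. Cache (LRU->MRU): [26 70 60]
  7. access 74: MISS. Cache (LRU->MRU): [26 70 60 74]
  8. access 26: HIT. Cache (LRU->MRU): [70 60 74 26]
  9. access 74: HIT. Cache (LRU->MRU): [70 60 26 74]
  10. access 74: HIT. Cache (LRU->MRU): [70 60 26 74]
  11. access 70: HIT. Cache (LRU->MRU): [60 26 74 70]
  12. access 37: MISS. Cache (LRU->MRU): [60 26 74 70 37]
  13. access 70: HIT. Cache (LRU->MRU): [60 26 74 37 70]
  14. access 39: MISS. Cache (LRU->MRU): [60 26 74 37 70 39]
  15. access 74: HIT. Cache (LRU->MRU): [60 26 37 70 39 74]
  16. access 39: HIT. Cache (LRU->MRU): [60 26 37 70 74 39]
  17. access 70: HIT. Cache (LRU->MRU): [60 26 37 74 39 70]
  18. access 37: HIT. Cache (LRU->MRU): [60 26 74 39 70 37]
  19. access 60: HIT. Cache (LRU->MRU): [26 74 39 70 37 60]
  20. access 74: HIT. Cache (LRU->MRU): [26 39 70 37 60 74]
  21. access 37: HIT. Cache (LRU->MRU): [26 39 70 60 74 37]
  22. access 70: HIT. Cache (LRU->MRU): [26 39 60 74 37 70]
  23. access 74: HIT. Cache (LRU->MRU): [26 39 60 37 70 74]
  24. access 70: HIT. Cache (LRU->MRU): [26 39 60 37 74 70]
  25. access 74: HIT. Cache (LRU->MRU): [26 39 60 37 70 74]
  26. access 74: HIT. Cache (LRU->MRU): [26 39 60 37 70 74]
  27. access 76: MISS. Cache (LRU->MRU): [26 39 60 37 70 74 76]
  28. access 72: MISS, evict 26. Cache (LRU->MRU): [39 60 37 70 74 76 72]
  29. access 72: HIT. Cache (LRU->MRU): [39 60 37 70 74 76 72]
  30. access 74: HIT. Cache (LRU->MRU): [39 60 37 70 76 72 74]
  31. access 76: HIT. Cache (LRU->MRU): [39 60 37 70 72 74 76]
  32. access 70: HIT. Cache (LRU->MRU): [39 60 37 72 74 76 70]
Total: 24 hits, 8 misses, 1 evictions

Answer: 1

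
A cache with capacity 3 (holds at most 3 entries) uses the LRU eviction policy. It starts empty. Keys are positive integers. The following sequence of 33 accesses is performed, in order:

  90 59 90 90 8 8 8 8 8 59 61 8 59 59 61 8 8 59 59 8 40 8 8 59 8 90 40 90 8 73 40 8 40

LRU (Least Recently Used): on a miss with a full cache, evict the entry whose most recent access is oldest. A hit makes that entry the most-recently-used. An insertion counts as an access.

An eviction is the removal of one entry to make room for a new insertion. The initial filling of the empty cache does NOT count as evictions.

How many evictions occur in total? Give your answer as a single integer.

LRU simulation (capacity=3):
  1. access 90: MISS. Cache (LRU->MRU): [90]
  2. access 59: MISS. Cache (LRU->MRU): [90 59]
  3. access 90: HIT. Cache (LRU->MRU): [59 90]
  4. access 90: HIT. Cache (LRU->MRU): [59 90]
  5. access 8: MISS. Cache (LRU->MRU): [59 90 8]
  6. access 8: HIT. Cache (LRU->MRU): [59 90 8]
  7. access 8: HIT. Cache (LRU->MRU): [59 90 8]
  8. access 8: HIT. Cache (LRU->MRU): [59 90 8]
  9. access 8: HIT. Cache (LRU->MRU): [59 90 8]
  10. access 59: HIT. Cache (LRU->MRU): [90 8 59]
  11. access 61: MISS, evict 90. Cache (LRU->MRU): [8 59 61]
  12. access 8: HIT. Cache (LRU->MRU): [59 61 8]
  13. access 59: HIT. Cache (LRU->MRU): [61 8 59]
  14. access 59: HIT. Cache (LRU->MRU): [61 8 59]
  15. access 61: HIT. Cache (LRU->MRU): [8 59 61]
  16. access 8: HIT. Cache (LRU->MRU): [59 61 8]
  17. access 8: HIT. Cache (LRU->MRU): [59 61 8]
  18. access 59: HIT. Cache (LRU->MRU): [61 8 59]
  19. access 59: HIT. Cache (LRU->MRU): [61 8 59]
  20. access 8: HIT. Cache (LRU->MRU): [61 59 8]
  21. access 40: MISS, evict 61. Cache (LRU->MRU): [59 8 40]
  22. access 8: HIT. Cache (LRU->MRU): [59 40 8]
  23. access 8: HIT. Cache (LRU->MRU): [59 40 8]
  24. access 59: HIT. Cache (LRU->MRU): [40 8 59]
  25. access 8: HIT. Cache (LRU->MRU): [40 59 8]
  26. access 90: MISS, evict 40. Cache (LRU->MRU): [59 8 90]
  27. access 40: MISS, evict 59. Cache (LRU->MRU): [8 90 40]
  28. access 90: HIT. Cache (LRU->MRU): [8 40 90]
  29. access 8: HIT. Cache (LRU->MRU): [40 90 8]
  30. access 73: MISS, evict 40. Cache (LRU->MRU): [90 8 73]
  31. access 40: MISS, evict 90. Cache (LRU->MRU): [8 73 40]
  32. access 8: HIT. Cache (LRU->MRU): [73 40 8]
  33. access 40: HIT. Cache (LRU->MRU): [73 8 40]
Total: 24 hits, 9 misses, 6 evictions

Answer: 6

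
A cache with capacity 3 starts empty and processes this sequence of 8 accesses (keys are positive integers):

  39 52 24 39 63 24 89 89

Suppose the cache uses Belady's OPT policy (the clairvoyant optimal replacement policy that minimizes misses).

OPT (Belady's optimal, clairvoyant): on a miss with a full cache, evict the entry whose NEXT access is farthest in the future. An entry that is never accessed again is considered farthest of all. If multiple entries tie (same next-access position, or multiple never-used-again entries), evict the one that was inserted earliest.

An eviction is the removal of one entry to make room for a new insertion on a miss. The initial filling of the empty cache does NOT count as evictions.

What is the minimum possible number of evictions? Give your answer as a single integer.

OPT (Belady) simulation (capacity=3):
  1. access 39: MISS. Cache: [39]
  2. access 52: MISS. Cache: [39 52]
  3. access 24: MISS. Cache: [39 52 24]
  4. access 39: HIT. Next use of 39: never. Cache: [39 52 24]
  5. access 63: MISS, evict 39 (next use: never). Cache: [52 24 63]
  6. access 24: HIT. Next use of 24: never. Cache: [52 24 63]
  7. access 89: MISS, evict 52 (next use: never). Cache: [24 63 89]
  8. access 89: HIT. Next use of 89: never. Cache: [24 63 89]
Total: 3 hits, 5 misses, 2 evictions

Answer: 2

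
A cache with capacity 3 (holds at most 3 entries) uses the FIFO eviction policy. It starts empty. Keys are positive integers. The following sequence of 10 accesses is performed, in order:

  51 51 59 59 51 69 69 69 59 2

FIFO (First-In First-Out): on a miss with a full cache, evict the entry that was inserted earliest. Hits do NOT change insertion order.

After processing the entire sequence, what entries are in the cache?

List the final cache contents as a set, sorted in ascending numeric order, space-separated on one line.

FIFO simulation (capacity=3):
  1. access 51: MISS. Cache (old->new): [51]
  2. access 51: HIT. Cache (old->new): [51]
  3. access 59: MISS. Cache (old->new): [51 59]
  4. access 59: HIT. Cache (old->new): [51 59]
  5. access 51: HIT. Cache (old->new): [51 59]
  6. access 69: MISS. Cache (old->new): [51 59 69]
  7. access 69: HIT. Cache (old->new): [51 59 69]
  8. access 69: HIT. Cache (old->new): [51 59 69]
  9. access 59: HIT. Cache (old->new): [51 59 69]
  10. access 2: MISS, evict 51. Cache (old->new): [59 69 2]
Total: 6 hits, 4 misses, 1 evictions

Answer: 2 59 69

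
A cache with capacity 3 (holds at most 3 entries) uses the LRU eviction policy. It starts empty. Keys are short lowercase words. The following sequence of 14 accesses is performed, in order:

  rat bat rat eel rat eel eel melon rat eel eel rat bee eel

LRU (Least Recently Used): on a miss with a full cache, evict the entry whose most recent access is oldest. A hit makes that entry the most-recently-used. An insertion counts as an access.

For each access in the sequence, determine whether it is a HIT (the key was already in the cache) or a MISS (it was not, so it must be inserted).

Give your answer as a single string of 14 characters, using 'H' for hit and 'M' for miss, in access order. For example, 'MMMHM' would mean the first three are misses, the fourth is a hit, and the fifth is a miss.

LRU simulation (capacity=3):
  1. access rat: MISS. Cache (LRU->MRU): [rat]
  2. access bat: MISS. Cache (LRU->MRU): [rat bat]
  3. access rat: HIT. Cache (LRU->MRU): [bat rat]
  4. access eel: MISS. Cache (LRU->MRU): [bat rat eel]
  5. access rat: HIT. Cache (LRU->MRU): [bat eel rat]
  6. access eel: HIT. Cache (LRU->MRU): [bat rat eel]
  7. access eel: HIT. Cache (LRU->MRU): [bat rat eel]
  8. access melon: MISS, evict bat. Cache (LRU->MRU): [rat eel melon]
  9. access rat: HIT. Cache (LRU->MRU): [eel melon rat]
  10. access eel: HIT. Cache (LRU->MRU): [melon rat eel]
  11. access eel: HIT. Cache (LRU->MRU): [melon rat eel]
  12. access rat: HIT. Cache (LRU->MRU): [melon eel rat]
  13. access bee: MISS, evict melon. Cache (LRU->MRU): [eel rat bee]
  14. access eel: HIT. Cache (LRU->MRU): [rat bee eel]
Total: 9 hits, 5 misses, 2 evictions

Answer: MMHMHHHMHHHHMH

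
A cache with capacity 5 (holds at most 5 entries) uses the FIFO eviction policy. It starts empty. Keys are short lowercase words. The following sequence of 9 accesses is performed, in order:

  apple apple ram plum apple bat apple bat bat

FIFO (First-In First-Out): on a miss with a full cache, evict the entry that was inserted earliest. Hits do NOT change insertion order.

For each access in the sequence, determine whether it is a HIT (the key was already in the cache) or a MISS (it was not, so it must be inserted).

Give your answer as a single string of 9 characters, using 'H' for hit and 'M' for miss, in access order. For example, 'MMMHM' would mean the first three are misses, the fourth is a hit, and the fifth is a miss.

FIFO simulation (capacity=5):
  1. access apple: MISS. Cache (old->new): [apple]
  2. access apple: HIT. Cache (old->new): [apple]
  3. access ram: MISS. Cache (old->new): [apple ram]
  4. access plum: MISS. Cache (old->new): [apple ram plum]
  5. access apple: HIT. Cache (old->new): [apple ram plum]
  6. access bat: MISS. Cache (old->new): [apple ram plum bat]
  7. access apple: HIT. Cache (old->new): [apple ram plum bat]
  8. access bat: HIT. Cache (old->new): [apple ram plum bat]
  9. access bat: HIT. Cache (old->new): [apple ram plum bat]
Total: 5 hits, 4 misses, 0 evictions

Answer: MHMMHMHHH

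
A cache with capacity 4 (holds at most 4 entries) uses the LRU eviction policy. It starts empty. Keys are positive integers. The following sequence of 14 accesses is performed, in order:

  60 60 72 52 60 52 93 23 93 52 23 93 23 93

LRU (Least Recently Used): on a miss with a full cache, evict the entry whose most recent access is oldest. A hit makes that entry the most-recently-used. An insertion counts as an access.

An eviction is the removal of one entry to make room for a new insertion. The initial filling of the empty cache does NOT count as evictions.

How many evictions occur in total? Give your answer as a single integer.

LRU simulation (capacity=4):
  1. access 60: MISS. Cache (LRU->MRU): [60]
  2. access 60: HIT. Cache (LRU->MRU): [60]
  3. access 72: MISS. Cache (LRU->MRU): [60 72]
  4. access 52: MISS. Cache (LRU->MRU): [60 72 52]
  5. access 60: HIT. Cache (LRU->MRU): [72 52 60]
  6. access 52: HIT. Cache (LRU->MRU): [72 60 52]
  7. access 93: MISS. Cache (LRU->MRU): [72 60 52 93]
  8. access 23: MISS, evict 72. Cache (LRU->MRU): [60 52 93 23]
  9. access 93: HIT. Cache (LRU->MRU): [60 52 23 93]
  10. access 52: HIT. Cache (LRU->MRU): [60 23 93 52]
  11. access 23: HIT. Cache (LRU->MRU): [60 93 52 23]
  12. access 93: HIT. Cache (LRU->MRU): [60 52 23 93]
  13. access 23: HIT. Cache (LRU->MRU): [60 52 93 23]
  14. access 93: HIT. Cache (LRU->MRU): [60 52 23 93]
Total: 9 hits, 5 misses, 1 evictions

Answer: 1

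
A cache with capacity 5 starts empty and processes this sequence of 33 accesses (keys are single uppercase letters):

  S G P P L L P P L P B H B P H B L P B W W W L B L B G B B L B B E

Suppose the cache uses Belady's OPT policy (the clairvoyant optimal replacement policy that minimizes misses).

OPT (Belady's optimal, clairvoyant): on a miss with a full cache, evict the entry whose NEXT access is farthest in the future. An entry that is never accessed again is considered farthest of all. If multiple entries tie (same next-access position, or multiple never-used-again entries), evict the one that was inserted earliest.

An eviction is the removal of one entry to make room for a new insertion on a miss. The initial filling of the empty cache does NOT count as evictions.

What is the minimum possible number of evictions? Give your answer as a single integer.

OPT (Belady) simulation (capacity=5):
  1. access S: MISS. Cache: [S]
  2. access G: MISS. Cache: [S G]
  3. access P: MISS. Cache: [S G P]
  4. access P: HIT. Next use of P: step 7. Cache: [S G P]
  5. access L: MISS. Cache: [S G P L]
  6. access L: HIT. Next use of L: step 9. Cache: [S G P L]
  7. access P: HIT. Next use of P: step 8. Cache: [S G P L]
  8. access P: HIT. Next use of P: step 10. Cache: [S G P L]
  9. access L: HIT. Next use of L: step 17. Cache: [S G P L]
  10. access P: HIT. Next use of P: step 14. Cache: [S G P L]
  11. access B: MISS. Cache: [S G P L B]
  12. access H: MISS, evict S (next use: never). Cache: [G P L B H]
  13. access B: HIT. Next use of B: step 16. Cache: [G P L B H]
  14. access P: HIT. Next use of P: step 18. Cache: [G P L B H]
  15. access H: HIT. Next use of H: never. Cache: [G P L B H]
  16. access B: HIT. Next use of B: step 19. Cache: [G P L B H]
  17. access L: HIT. Next use of L: step 23. Cache: [G P L B H]
  18. access P: HIT. Next use of P: never. Cache: [G P L B H]
  19. access B: HIT. Next use of B: step 24. Cache: [G P L B H]
  20. access W: MISS, evict P (next use: never). Cache: [G L B H W]
  21. access W: HIT. Next use of W: step 22. Cache: [G L B H W]
  22. access W: HIT. Next use of W: never. Cache: [G L B H W]
  23. access L: HIT. Next use of L: step 25. Cache: [G L B H W]
  24. access B: HIT. Next use of B: step 26. Cache: [G L B H W]
  25. access L: HIT. Next use of L: step 30. Cache: [G L B H W]
  26. access B: HIT. Next use of B: step 28. Cache: [G L B H W]
  27. access G: HIT. Next use of G: never. Cache: [G L B H W]
  28. access B: HIT. Next use of B: step 29. Cache: [G L B H W]
  29. access B: HIT. Next use of B: step 31. Cache: [G L B H W]
  30. access L: HIT. Next use of L: never. Cache: [G L B H W]
  31. access B: HIT. Next use of B: step 32. Cache: [G L B H W]
  32. access B: HIT. Next use of B: never. Cache: [G L B H W]
  33. access E: MISS, evict G (next use: never). Cache: [L B H W E]
Total: 25 hits, 8 misses, 3 evictions

Answer: 3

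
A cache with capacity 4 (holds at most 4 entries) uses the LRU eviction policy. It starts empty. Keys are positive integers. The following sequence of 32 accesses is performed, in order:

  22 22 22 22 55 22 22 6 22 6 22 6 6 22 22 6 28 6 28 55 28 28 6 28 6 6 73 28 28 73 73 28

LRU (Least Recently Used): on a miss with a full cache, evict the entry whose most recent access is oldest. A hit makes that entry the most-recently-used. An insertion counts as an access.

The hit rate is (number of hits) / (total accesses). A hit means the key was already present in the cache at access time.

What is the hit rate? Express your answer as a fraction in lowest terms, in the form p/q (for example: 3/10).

LRU simulation (capacity=4):
  1. access 22: MISS. Cache (LRU->MRU): [22]
  2. access 22: HIT. Cache (LRU->MRU): [22]
  3. access 22: HIT. Cache (LRU->MRU): [22]
  4. access 22: HIT. Cache (LRU->MRU): [22]
  5. access 55: MISS. Cache (LRU->MRU): [22 55]
  6. access 22: HIT. Cache (LRU->MRU): [55 22]
  7. access 22: HIT. Cache (LRU->MRU): [55 22]
  8. access 6: MISS. Cache (LRU->MRU): [55 22 6]
  9. access 22: HIT. Cache (LRU->MRU): [55 6 22]
  10. access 6: HIT. Cache (LRU->MRU): [55 22 6]
  11. access 22: HIT. Cache (LRU->MRU): [55 6 22]
  12. access 6: HIT. Cache (LRU->MRU): [55 22 6]
  13. access 6: HIT. Cache (LRU->MRU): [55 22 6]
  14. access 22: HIT. Cache (LRU->MRU): [55 6 22]
  15. access 22: HIT. Cache (LRU->MRU): [55 6 22]
  16. access 6: HIT. Cache (LRU->MRU): [55 22 6]
  17. access 28: MISS. Cache (LRU->MRU): [55 22 6 28]
  18. access 6: HIT. Cache (LRU->MRU): [55 22 28 6]
  19. access 28: HIT. Cache (LRU->MRU): [55 22 6 28]
  20. access 55: HIT. Cache (LRU->MRU): [22 6 28 55]
  21. access 28: HIT. Cache (LRU->MRU): [22 6 55 28]
  22. access 28: HIT. Cache (LRU->MRU): [22 6 55 28]
  23. access 6: HIT. Cache (LRU->MRU): [22 55 28 6]
  24. access 28: HIT. Cache (LRU->MRU): [22 55 6 28]
  25. access 6: HIT. Cache (LRU->MRU): [22 55 28 6]
  26. access 6: HIT. Cache (LRU->MRU): [22 55 28 6]
  27. access 73: MISS, evict 22. Cache (LRU->MRU): [55 28 6 73]
  28. access 28: HIT. Cache (LRU->MRU): [55 6 73 28]
  29. access 28: HIT. Cache (LRU->MRU): [55 6 73 28]
  30. access 73: HIT. Cache (LRU->MRU): [55 6 28 73]
  31. access 73: HIT. Cache (LRU->MRU): [55 6 28 73]
  32. access 28: HIT. Cache (LRU->MRU): [55 6 73 28]
Total: 27 hits, 5 misses, 1 evictions

Hit rate = 27/32

Answer: 27/32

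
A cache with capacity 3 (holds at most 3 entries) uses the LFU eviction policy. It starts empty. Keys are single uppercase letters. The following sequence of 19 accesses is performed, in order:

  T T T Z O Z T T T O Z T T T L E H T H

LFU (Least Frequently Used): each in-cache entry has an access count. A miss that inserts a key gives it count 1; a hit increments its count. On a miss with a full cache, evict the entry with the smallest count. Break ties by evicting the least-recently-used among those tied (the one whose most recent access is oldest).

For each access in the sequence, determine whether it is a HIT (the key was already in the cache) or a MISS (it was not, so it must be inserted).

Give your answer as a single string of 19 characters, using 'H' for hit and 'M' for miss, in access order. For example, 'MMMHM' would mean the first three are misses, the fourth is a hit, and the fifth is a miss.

LFU simulation (capacity=3):
  1. access T: MISS. Cache: [T(c=1)]
  2. access T: HIT, count now 2. Cache: [T(c=2)]
  3. access T: HIT, count now 3. Cache: [T(c=3)]
  4. access Z: MISS. Cache: [Z(c=1) T(c=3)]
  5. access O: MISS. Cache: [Z(c=1) O(c=1) T(c=3)]
  6. access Z: HIT, count now 2. Cache: [O(c=1) Z(c=2) T(c=3)]
  7. access T: HIT, count now 4. Cache: [O(c=1) Z(c=2) T(c=4)]
  8. access T: HIT, count now 5. Cache: [O(c=1) Z(c=2) T(c=5)]
  9. access T: HIT, count now 6. Cache: [O(c=1) Z(c=2) T(c=6)]
  10. access O: HIT, count now 2. Cache: [Z(c=2) O(c=2) T(c=6)]
  11. access Z: HIT, count now 3. Cache: [O(c=2) Z(c=3) T(c=6)]
  12. access T: HIT, count now 7. Cache: [O(c=2) Z(c=3) T(c=7)]
  13. access T: HIT, count now 8. Cache: [O(c=2) Z(c=3) T(c=8)]
  14. access T: HIT, count now 9. Cache: [O(c=2) Z(c=3) T(c=9)]
  15. access L: MISS, evict O(c=2). Cache: [L(c=1) Z(c=3) T(c=9)]
  16. access E: MISS, evict L(c=1). Cache: [E(c=1) Z(c=3) T(c=9)]
  17. access H: MISS, evict E(c=1). Cache: [H(c=1) Z(c=3) T(c=9)]
  18. access T: HIT, count now 10. Cache: [H(c=1) Z(c=3) T(c=10)]
  19. access H: HIT, count now 2. Cache: [H(c=2) Z(c=3) T(c=10)]
Total: 13 hits, 6 misses, 3 evictions

Answer: MHHMMHHHHHHHHHMMMHH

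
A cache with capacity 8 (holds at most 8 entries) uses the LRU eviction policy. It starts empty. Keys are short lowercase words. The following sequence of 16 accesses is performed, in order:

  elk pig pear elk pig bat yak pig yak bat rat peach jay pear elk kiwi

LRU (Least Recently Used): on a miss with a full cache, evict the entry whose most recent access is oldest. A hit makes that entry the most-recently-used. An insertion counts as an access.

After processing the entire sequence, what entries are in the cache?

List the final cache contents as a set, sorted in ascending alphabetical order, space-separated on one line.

LRU simulation (capacity=8):
  1. access elk: MISS. Cache (LRU->MRU): [elk]
  2. access pig: MISS. Cache (LRU->MRU): [elk pig]
  3. access pear: MISS. Cache (LRU->MRU): [elk pig pear]
  4. access elk: HIT. Cache (LRU->MRU): [pig pear elk]
  5. access pig: HIT. Cache (LRU->MRU): [pear elk pig]
  6. access bat: MISS. Cache (LRU->MRU): [pear elk pig bat]
  7. access yak: MISS. Cache (LRU->MRU): [pear elk pig bat yak]
  8. access pig: HIT. Cache (LRU->MRU): [pear elk bat yak pig]
  9. access yak: HIT. Cache (LRU->MRU): [pear elk bat pig yak]
  10. access bat: HIT. Cache (LRU->MRU): [pear elk pig yak bat]
  11. access rat: MISS. Cache (LRU->MRU): [pear elk pig yak bat rat]
  12. access peach: MISS. Cache (LRU->MRU): [pear elk pig yak bat rat peach]
  13. access jay: MISS. Cache (LRU->MRU): [pear elk pig yak bat rat peach jay]
  14. access pear: HIT. Cache (LRU->MRU): [elk pig yak bat rat peach jay pear]
  15. access elk: HIT. Cache (LRU->MRU): [pig yak bat rat peach jay pear elk]
  16. access kiwi: MISS, evict pig. Cache (LRU->MRU): [yak bat rat peach jay pear elk kiwi]
Total: 7 hits, 9 misses, 1 evictions

Answer: bat elk jay kiwi peach pear rat yak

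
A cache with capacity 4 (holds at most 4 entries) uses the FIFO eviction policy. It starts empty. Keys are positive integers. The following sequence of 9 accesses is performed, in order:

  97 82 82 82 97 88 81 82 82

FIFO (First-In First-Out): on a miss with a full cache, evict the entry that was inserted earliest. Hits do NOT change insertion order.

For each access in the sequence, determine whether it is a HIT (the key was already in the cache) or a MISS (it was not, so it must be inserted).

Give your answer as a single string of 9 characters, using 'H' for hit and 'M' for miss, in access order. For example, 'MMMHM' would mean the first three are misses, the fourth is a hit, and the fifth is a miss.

Answer: MMHHHMMHH

Derivation:
FIFO simulation (capacity=4):
  1. access 97: MISS. Cache (old->new): [97]
  2. access 82: MISS. Cache (old->new): [97 82]
  3. access 82: HIT. Cache (old->new): [97 82]
  4. access 82: HIT. Cache (old->new): [97 82]
  5. access 97: HIT. Cache (old->new): [97 82]
  6. access 88: MISS. Cache (old->new): [97 82 88]
  7. access 81: MISS. Cache (old->new): [97 82 88 81]
  8. access 82: HIT. Cache (old->new): [97 82 88 81]
  9. access 82: HIT. Cache (old->new): [97 82 88 81]
Total: 5 hits, 4 misses, 0 evictions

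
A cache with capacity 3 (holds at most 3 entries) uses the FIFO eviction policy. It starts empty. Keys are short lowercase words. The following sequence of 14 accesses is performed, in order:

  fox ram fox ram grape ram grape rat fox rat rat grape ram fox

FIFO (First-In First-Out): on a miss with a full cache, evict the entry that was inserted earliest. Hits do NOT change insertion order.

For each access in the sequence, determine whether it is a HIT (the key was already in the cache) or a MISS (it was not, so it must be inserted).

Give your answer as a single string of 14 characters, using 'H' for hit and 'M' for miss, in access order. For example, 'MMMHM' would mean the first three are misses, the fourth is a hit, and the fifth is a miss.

Answer: MMHHMHHMMHHHMH

Derivation:
FIFO simulation (capacity=3):
  1. access fox: MISS. Cache (old->new): [fox]
  2. access ram: MISS. Cache (old->new): [fox ram]
  3. access fox: HIT. Cache (old->new): [fox ram]
  4. access ram: HIT. Cache (old->new): [fox ram]
  5. access grape: MISS. Cache (old->new): [fox ram grape]
  6. access ram: HIT. Cache (old->new): [fox ram grape]
  7. access grape: HIT. Cache (old->new): [fox ram grape]
  8. access rat: MISS, evict fox. Cache (old->new): [ram grape rat]
  9. access fox: MISS, evict ram. Cache (old->new): [grape rat fox]
  10. access rat: HIT. Cache (old->new): [grape rat fox]
  11. access rat: HIT. Cache (old->new): [grape rat fox]
  12. access grape: HIT. Cache (old->new): [grape rat fox]
  13. access ram: MISS, evict grape. Cache (old->new): [rat fox ram]
  14. access fox: HIT. Cache (old->new): [rat fox ram]
Total: 8 hits, 6 misses, 3 evictions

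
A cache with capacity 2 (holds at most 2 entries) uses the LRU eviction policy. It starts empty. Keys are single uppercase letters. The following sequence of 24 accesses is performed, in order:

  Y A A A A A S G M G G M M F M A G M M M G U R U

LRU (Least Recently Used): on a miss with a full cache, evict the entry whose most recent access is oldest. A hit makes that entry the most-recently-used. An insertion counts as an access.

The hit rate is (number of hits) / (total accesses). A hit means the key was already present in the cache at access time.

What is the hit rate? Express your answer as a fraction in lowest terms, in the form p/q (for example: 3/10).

LRU simulation (capacity=2):
  1. access Y: MISS. Cache (LRU->MRU): [Y]
  2. access A: MISS. Cache (LRU->MRU): [Y A]
  3. access A: HIT. Cache (LRU->MRU): [Y A]
  4. access A: HIT. Cache (LRU->MRU): [Y A]
  5. access A: HIT. Cache (LRU->MRU): [Y A]
  6. access A: HIT. Cache (LRU->MRU): [Y A]
  7. access S: MISS, evict Y. Cache (LRU->MRU): [A S]
  8. access G: MISS, evict A. Cache (LRU->MRU): [S G]
  9. access M: MISS, evict S. Cache (LRU->MRU): [G M]
  10. access G: HIT. Cache (LRU->MRU): [M G]
  11. access G: HIT. Cache (LRU->MRU): [M G]
  12. access M: HIT. Cache (LRU->MRU): [G M]
  13. access M: HIT. Cache (LRU->MRU): [G M]
  14. access F: MISS, evict G. Cache (LRU->MRU): [M F]
  15. access M: HIT. Cache (LRU->MRU): [F M]
  16. access A: MISS, evict F. Cache (LRU->MRU): [M A]
  17. access G: MISS, evict M. Cache (LRU->MRU): [A G]
  18. access M: MISS, evict A. Cache (LRU->MRU): [G M]
  19. access M: HIT. Cache (LRU->MRU): [G M]
  20. access M: HIT. Cache (LRU->MRU): [G M]
  21. access G: HIT. Cache (LRU->MRU): [M G]
  22. access U: MISS, evict M. Cache (LRU->MRU): [G U]
  23. access R: MISS, evict G. Cache (LRU->MRU): [U R]
  24. access U: HIT. Cache (LRU->MRU): [R U]
Total: 13 hits, 11 misses, 9 evictions

Hit rate = 13/24

Answer: 13/24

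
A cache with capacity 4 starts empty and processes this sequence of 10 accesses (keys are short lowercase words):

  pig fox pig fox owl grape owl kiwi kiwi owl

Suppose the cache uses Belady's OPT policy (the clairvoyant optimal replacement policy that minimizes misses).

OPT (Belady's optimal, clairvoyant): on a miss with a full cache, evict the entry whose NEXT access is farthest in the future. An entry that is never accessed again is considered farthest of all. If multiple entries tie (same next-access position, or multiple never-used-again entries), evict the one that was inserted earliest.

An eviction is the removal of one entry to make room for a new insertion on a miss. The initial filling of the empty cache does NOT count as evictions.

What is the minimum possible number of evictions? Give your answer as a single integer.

OPT (Belady) simulation (capacity=4):
  1. access pig: MISS. Cache: [pig]
  2. access fox: MISS. Cache: [pig fox]
  3. access pig: HIT. Next use of pig: never. Cache: [pig fox]
  4. access fox: HIT. Next use of fox: never. Cache: [pig fox]
  5. access owl: MISS. Cache: [pig fox owl]
  6. access grape: MISS. Cache: [pig fox owl grape]
  7. access owl: HIT. Next use of owl: step 10. Cache: [pig fox owl grape]
  8. access kiwi: MISS, evict pig (next use: never). Cache: [fox owl grape kiwi]
  9. access kiwi: HIT. Next use of kiwi: never. Cache: [fox owl grape kiwi]
  10. access owl: HIT. Next use of owl: never. Cache: [fox owl grape kiwi]
Total: 5 hits, 5 misses, 1 evictions

Answer: 1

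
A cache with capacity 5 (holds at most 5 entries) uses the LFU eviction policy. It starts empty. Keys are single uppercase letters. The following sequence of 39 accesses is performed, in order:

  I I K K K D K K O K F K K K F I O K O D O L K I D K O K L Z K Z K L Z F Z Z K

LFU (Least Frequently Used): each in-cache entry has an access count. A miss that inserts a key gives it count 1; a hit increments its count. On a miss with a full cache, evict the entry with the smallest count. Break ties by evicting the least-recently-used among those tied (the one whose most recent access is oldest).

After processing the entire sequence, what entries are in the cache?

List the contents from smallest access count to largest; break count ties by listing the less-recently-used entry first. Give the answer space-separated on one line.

LFU simulation (capacity=5):
  1. access I: MISS. Cache: [I(c=1)]
  2. access I: HIT, count now 2. Cache: [I(c=2)]
  3. access K: MISS. Cache: [K(c=1) I(c=2)]
  4. access K: HIT, count now 2. Cache: [I(c=2) K(c=2)]
  5. access K: HIT, count now 3. Cache: [I(c=2) K(c=3)]
  6. access D: MISS. Cache: [D(c=1) I(c=2) K(c=3)]
  7. access K: HIT, count now 4. Cache: [D(c=1) I(c=2) K(c=4)]
  8. access K: HIT, count now 5. Cache: [D(c=1) I(c=2) K(c=5)]
  9. access O: MISS. Cache: [D(c=1) O(c=1) I(c=2) K(c=5)]
  10. access K: HIT, count now 6. Cache: [D(c=1) O(c=1) I(c=2) K(c=6)]
  11. access F: MISS. Cache: [D(c=1) O(c=1) F(c=1) I(c=2) K(c=6)]
  12. access K: HIT, count now 7. Cache: [D(c=1) O(c=1) F(c=1) I(c=2) K(c=7)]
  13. access K: HIT, count now 8. Cache: [D(c=1) O(c=1) F(c=1) I(c=2) K(c=8)]
  14. access K: HIT, count now 9. Cache: [D(c=1) O(c=1) F(c=1) I(c=2) K(c=9)]
  15. access F: HIT, count now 2. Cache: [D(c=1) O(c=1) I(c=2) F(c=2) K(c=9)]
  16. access I: HIT, count now 3. Cache: [D(c=1) O(c=1) F(c=2) I(c=3) K(c=9)]
  17. access O: HIT, count now 2. Cache: [D(c=1) F(c=2) O(c=2) I(c=3) K(c=9)]
  18. access K: HIT, count now 10. Cache: [D(c=1) F(c=2) O(c=2) I(c=3) K(c=10)]
  19. access O: HIT, count now 3. Cache: [D(c=1) F(c=2) I(c=3) O(c=3) K(c=10)]
  20. access D: HIT, count now 2. Cache: [F(c=2) D(c=2) I(c=3) O(c=3) K(c=10)]
  21. access O: HIT, count now 4. Cache: [F(c=2) D(c=2) I(c=3) O(c=4) K(c=10)]
  22. access L: MISS, evict F(c=2). Cache: [L(c=1) D(c=2) I(c=3) O(c=4) K(c=10)]
  23. access K: HIT, count now 11. Cache: [L(c=1) D(c=2) I(c=3) O(c=4) K(c=11)]
  24. access I: HIT, count now 4. Cache: [L(c=1) D(c=2) O(c=4) I(c=4) K(c=11)]
  25. access D: HIT, count now 3. Cache: [L(c=1) D(c=3) O(c=4) I(c=4) K(c=11)]
  26. access K: HIT, count now 12. Cache: [L(c=1) D(c=3) O(c=4) I(c=4) K(c=12)]
  27. access O: HIT, count now 5. Cache: [L(c=1) D(c=3) I(c=4) O(c=5) K(c=12)]
  28. access K: HIT, count now 13. Cache: [L(c=1) D(c=3) I(c=4) O(c=5) K(c=13)]
  29. access L: HIT, count now 2. Cache: [L(c=2) D(c=3) I(c=4) O(c=5) K(c=13)]
  30. access Z: MISS, evict L(c=2). Cache: [Z(c=1) D(c=3) I(c=4) O(c=5) K(c=13)]
  31. access K: HIT, count now 14. Cache: [Z(c=1) D(c=3) I(c=4) O(c=5) K(c=14)]
  32. access Z: HIT, count now 2. Cache: [Z(c=2) D(c=3) I(c=4) O(c=5) K(c=14)]
  33. access K: HIT, count now 15. Cache: [Z(c=2) D(c=3) I(c=4) O(c=5) K(c=15)]
  34. access L: MISS, evict Z(c=2). Cache: [L(c=1) D(c=3) I(c=4) O(c=5) K(c=15)]
  35. access Z: MISS, evict L(c=1). Cache: [Z(c=1) D(c=3) I(c=4) O(c=5) K(c=15)]
  36. access F: MISS, evict Z(c=1). Cache: [F(c=1) D(c=3) I(c=4) O(c=5) K(c=15)]
  37. access Z: MISS, evict F(c=1). Cache: [Z(c=1) D(c=3) I(c=4) O(c=5) K(c=15)]
  38. access Z: HIT, count now 2. Cache: [Z(c=2) D(c=3) I(c=4) O(c=5) K(c=15)]
  39. access K: HIT, count now 16. Cache: [Z(c=2) D(c=3) I(c=4) O(c=5) K(c=16)]
Total: 28 hits, 11 misses, 6 evictions

Answer: Z D I O K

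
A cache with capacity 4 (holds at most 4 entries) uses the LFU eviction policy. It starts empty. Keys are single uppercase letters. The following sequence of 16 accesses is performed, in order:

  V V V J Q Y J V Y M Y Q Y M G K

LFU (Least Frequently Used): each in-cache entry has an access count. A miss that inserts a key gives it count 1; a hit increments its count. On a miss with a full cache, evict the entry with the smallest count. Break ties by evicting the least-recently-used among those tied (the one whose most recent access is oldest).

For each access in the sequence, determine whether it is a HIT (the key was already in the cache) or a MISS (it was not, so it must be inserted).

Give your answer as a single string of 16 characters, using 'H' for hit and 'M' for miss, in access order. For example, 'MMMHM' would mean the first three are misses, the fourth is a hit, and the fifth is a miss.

Answer: MHHMMMHHHMHMHMMM

Derivation:
LFU simulation (capacity=4):
  1. access V: MISS. Cache: [V(c=1)]
  2. access V: HIT, count now 2. Cache: [V(c=2)]
  3. access V: HIT, count now 3. Cache: [V(c=3)]
  4. access J: MISS. Cache: [J(c=1) V(c=3)]
  5. access Q: MISS. Cache: [J(c=1) Q(c=1) V(c=3)]
  6. access Y: MISS. Cache: [J(c=1) Q(c=1) Y(c=1) V(c=3)]
  7. access J: HIT, count now 2. Cache: [Q(c=1) Y(c=1) J(c=2) V(c=3)]
  8. access V: HIT, count now 4. Cache: [Q(c=1) Y(c=1) J(c=2) V(c=4)]
  9. access Y: HIT, count now 2. Cache: [Q(c=1) J(c=2) Y(c=2) V(c=4)]
  10. access M: MISS, evict Q(c=1). Cache: [M(c=1) J(c=2) Y(c=2) V(c=4)]
  11. access Y: HIT, count now 3. Cache: [M(c=1) J(c=2) Y(c=3) V(c=4)]
  12. access Q: MISS, evict M(c=1). Cache: [Q(c=1) J(c=2) Y(c=3) V(c=4)]
  13. access Y: HIT, count now 4. Cache: [Q(c=1) J(c=2) V(c=4) Y(c=4)]
  14. access M: MISS, evict Q(c=1). Cache: [M(c=1) J(c=2) V(c=4) Y(c=4)]
  15. access G: MISS, evict M(c=1). Cache: [G(c=1) J(c=2) V(c=4) Y(c=4)]
  16. access K: MISS, evict G(c=1). Cache: [K(c=1) J(c=2) V(c=4) Y(c=4)]
Total: 7 hits, 9 misses, 5 evictions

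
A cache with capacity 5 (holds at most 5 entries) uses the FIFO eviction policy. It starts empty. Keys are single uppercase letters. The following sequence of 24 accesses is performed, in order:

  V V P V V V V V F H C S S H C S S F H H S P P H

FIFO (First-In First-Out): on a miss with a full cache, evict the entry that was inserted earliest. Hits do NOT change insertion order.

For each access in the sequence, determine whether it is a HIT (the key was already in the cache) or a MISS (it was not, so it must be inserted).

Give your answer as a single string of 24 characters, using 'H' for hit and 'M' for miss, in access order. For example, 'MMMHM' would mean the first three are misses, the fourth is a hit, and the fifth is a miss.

FIFO simulation (capacity=5):
  1. access V: MISS. Cache (old->new): [V]
  2. access V: HIT. Cache (old->new): [V]
  3. access P: MISS. Cache (old->new): [V P]
  4. access V: HIT. Cache (old->new): [V P]
  5. access V: HIT. Cache (old->new): [V P]
  6. access V: HIT. Cache (old->new): [V P]
  7. access V: HIT. Cache (old->new): [V P]
  8. access V: HIT. Cache (old->new): [V P]
  9. access F: MISS. Cache (old->new): [V P F]
  10. access H: MISS. Cache (old->new): [V P F H]
  11. access C: MISS. Cache (old->new): [V P F H C]
  12. access S: MISS, evict V. Cache (old->new): [P F H C S]
  13. access S: HIT. Cache (old->new): [P F H C S]
  14. access H: HIT. Cache (old->new): [P F H C S]
  15. access C: HIT. Cache (old->new): [P F H C S]
  16. access S: HIT. Cache (old->new): [P F H C S]
  17. access S: HIT. Cache (old->new): [P F H C S]
  18. access F: HIT. Cache (old->new): [P F H C S]
  19. access H: HIT. Cache (old->new): [P F H C S]
  20. access H: HIT. Cache (old->new): [P F H C S]
  21. access S: HIT. Cache (old->new): [P F H C S]
  22. access P: HIT. Cache (old->new): [P F H C S]
  23. access P: HIT. Cache (old->new): [P F H C S]
  24. access H: HIT. Cache (old->new): [P F H C S]
Total: 18 hits, 6 misses, 1 evictions

Answer: MHMHHHHHMMMMHHHHHHHHHHHH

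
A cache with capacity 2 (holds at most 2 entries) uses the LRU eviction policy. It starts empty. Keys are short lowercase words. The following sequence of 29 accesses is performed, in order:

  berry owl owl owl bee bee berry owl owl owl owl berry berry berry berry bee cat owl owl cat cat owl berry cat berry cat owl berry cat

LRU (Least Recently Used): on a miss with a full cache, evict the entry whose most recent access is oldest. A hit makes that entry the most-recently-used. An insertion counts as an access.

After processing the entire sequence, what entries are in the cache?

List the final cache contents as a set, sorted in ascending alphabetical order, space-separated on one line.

Answer: berry cat

Derivation:
LRU simulation (capacity=2):
  1. access berry: MISS. Cache (LRU->MRU): [berry]
  2. access owl: MISS. Cache (LRU->MRU): [berry owl]
  3. access owl: HIT. Cache (LRU->MRU): [berry owl]
  4. access owl: HIT. Cache (LRU->MRU): [berry owl]
  5. access bee: MISS, evict berry. Cache (LRU->MRU): [owl bee]
  6. access bee: HIT. Cache (LRU->MRU): [owl bee]
  7. access berry: MISS, evict owl. Cache (LRU->MRU): [bee berry]
  8. access owl: MISS, evict bee. Cache (LRU->MRU): [berry owl]
  9. access owl: HIT. Cache (LRU->MRU): [berry owl]
  10. access owl: HIT. Cache (LRU->MRU): [berry owl]
  11. access owl: HIT. Cache (LRU->MRU): [berry owl]
  12. access berry: HIT. Cache (LRU->MRU): [owl berry]
  13. access berry: HIT. Cache (LRU->MRU): [owl berry]
  14. access berry: HIT. Cache (LRU->MRU): [owl berry]
  15. access berry: HIT. Cache (LRU->MRU): [owl berry]
  16. access bee: MISS, evict owl. Cache (LRU->MRU): [berry bee]
  17. access cat: MISS, evict berry. Cache (LRU->MRU): [bee cat]
  18. access owl: MISS, evict bee. Cache (LRU->MRU): [cat owl]
  19. access owl: HIT. Cache (LRU->MRU): [cat owl]
  20. access cat: HIT. Cache (LRU->MRU): [owl cat]
  21. access cat: HIT. Cache (LRU->MRU): [owl cat]
  22. access owl: HIT. Cache (LRU->MRU): [cat owl]
  23. access berry: MISS, evict cat. Cache (LRU->MRU): [owl berry]
  24. access cat: MISS, evict owl. Cache (LRU->MRU): [berry cat]
  25. access berry: HIT. Cache (LRU->MRU): [cat berry]
  26. access cat: HIT. Cache (LRU->MRU): [berry cat]
  27. access owl: MISS, evict berry. Cache (LRU->MRU): [cat owl]
  28. access berry: MISS, evict cat. Cache (LRU->MRU): [owl berry]
  29. access cat: MISS, evict owl. Cache (LRU->MRU): [berry cat]
Total: 16 hits, 13 misses, 11 evictions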